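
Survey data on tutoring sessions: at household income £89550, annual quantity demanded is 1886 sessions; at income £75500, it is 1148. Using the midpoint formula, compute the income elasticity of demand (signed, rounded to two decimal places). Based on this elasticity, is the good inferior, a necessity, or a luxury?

%ΔQ = (1148 − 1886)/[( 1886 + 1148)/2] = -738/1517 = -0.486486…
%ΔIncome = (75500 − 89550)/[( 89550 + 75500)/2] = -14050/82525 = -0.170251…
E_income = (-738/1517) / (-14050/82525) = 2.8574…
E_income > 1 ⇒ normal good, luxury.

2.86; luxury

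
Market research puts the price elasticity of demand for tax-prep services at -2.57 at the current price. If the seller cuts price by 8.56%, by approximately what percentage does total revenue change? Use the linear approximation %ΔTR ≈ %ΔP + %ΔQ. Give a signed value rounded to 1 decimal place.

+13.4%

%ΔQ ≈ Ed × %ΔP = (-2.57) × (-8.56%) = +21.9992%
%ΔTR ≈ %ΔP + %ΔQ = (-8.56%) + (+21.9992%) = +13.4392%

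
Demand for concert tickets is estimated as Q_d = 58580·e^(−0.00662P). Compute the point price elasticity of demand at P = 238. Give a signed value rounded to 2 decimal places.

dQ_d/dP = −0.00662·Q_d = -80.2325. At P = 238, Q_d = 12119.7.
Ed = (dQ_d/dP)·(P/Q_d) = (-80.2325) × (238/12119.7) = -1.5755…

-1.58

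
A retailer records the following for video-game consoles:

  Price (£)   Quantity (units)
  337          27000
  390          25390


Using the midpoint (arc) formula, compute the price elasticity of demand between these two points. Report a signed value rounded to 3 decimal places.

-0.422

%ΔQ = (25390 − 27000) / [(27000 + 25390)/2] = -1610/26195 = -0.061462…
%ΔP = (390 − 337) / [(337 + 390)/2] = 53/363.5 = 0.145804…
Arc Ed = %ΔQ / %ΔP = (-1610/26195) / (53/363.5) = -0.42153…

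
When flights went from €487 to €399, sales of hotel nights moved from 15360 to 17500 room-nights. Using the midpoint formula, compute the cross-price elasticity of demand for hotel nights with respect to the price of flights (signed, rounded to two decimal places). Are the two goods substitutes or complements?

%ΔQ_{hotel nights} = (17500 − 15360)/avg = 2140/16430 = 0.130249…
%ΔP_{flights} = (399 − 487)/avg = -88/443 = -0.198645…
E_cross = (2140/16430) / (-88/443) = -0.6556…
E_cross < 0 ⇒ the goods are complements.

-0.66; complements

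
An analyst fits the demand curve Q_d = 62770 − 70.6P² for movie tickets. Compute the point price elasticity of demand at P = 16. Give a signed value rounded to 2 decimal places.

-0.81

dQ_d/dP = −2·70.6·P = -2259.2. At P = 16, Q_d = 44696.4.
Ed = (dQ_d/dP)·(P/Q_d) = (-2259.2) × (16/44696.4) = -0.8087…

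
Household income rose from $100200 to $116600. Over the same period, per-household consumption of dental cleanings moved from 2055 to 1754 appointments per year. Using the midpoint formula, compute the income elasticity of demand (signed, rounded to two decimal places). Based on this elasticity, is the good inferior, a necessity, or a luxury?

-1.04; inferior

%ΔQ = (1754 − 2055)/[( 2055 + 1754)/2] = -301/1904.5 = -0.158046…
%ΔIncome = (116600 − 100200)/[( 100200 + 116600)/2] = 16400/108400 = 0.151291…
E_income = (-301/1904.5) / (16400/108400) = -1.0446…
E_income < 0 ⇒ inferior good.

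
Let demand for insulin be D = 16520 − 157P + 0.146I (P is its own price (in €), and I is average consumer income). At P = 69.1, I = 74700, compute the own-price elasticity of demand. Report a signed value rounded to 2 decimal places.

-0.65

At the given values, D = 16520 − 157(69.1) + 0.146(74700) = 16577.5.
∂D/∂P = −157.
E = (-157) × (69.1/16577.5) = -0.6544…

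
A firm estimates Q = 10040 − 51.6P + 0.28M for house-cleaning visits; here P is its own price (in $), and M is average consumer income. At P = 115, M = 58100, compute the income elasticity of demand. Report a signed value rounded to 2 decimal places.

At the given values, Q = 10040 − 51.6(115) + 0.28(58100) = 20374.
∂Q/∂M = 0.28.
E = (0.28) × (58100/20374) = 0.7984…

0.80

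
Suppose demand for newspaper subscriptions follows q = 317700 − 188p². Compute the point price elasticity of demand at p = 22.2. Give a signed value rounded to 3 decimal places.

dq/dp = −2·188·p = -8347.2. At p = 22.2, q = 225046.08.
Ed = (dq/dp)·(p/q) = (-8347.2) × (22.2/225046.08) = -0.82342…

-0.823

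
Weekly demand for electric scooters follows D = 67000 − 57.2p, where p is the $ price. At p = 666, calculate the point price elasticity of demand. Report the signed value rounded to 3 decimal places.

-1.318

dD/dp = −57.2. At p = 666, D = 67000 − 57.2(666) = 28904.8.
Ed = (dD/dp)·(p/D) = −57.2 × (666/28904.8) = -1.31795…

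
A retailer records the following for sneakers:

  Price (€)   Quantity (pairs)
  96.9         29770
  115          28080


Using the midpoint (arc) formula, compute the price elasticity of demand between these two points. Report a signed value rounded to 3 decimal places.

%ΔQ = (28080 − 29770) / [(29770 + 28080)/2] = -1690/28925 = -0.058426…
%ΔP = (115 − 96.9) / [(96.9 + 115)/2] = 18.1/105.95 = 0.170835…
Arc Ed = %ΔQ / %ΔP = (-1690/28925) / (18.1/105.95) = -0.34200…

-0.342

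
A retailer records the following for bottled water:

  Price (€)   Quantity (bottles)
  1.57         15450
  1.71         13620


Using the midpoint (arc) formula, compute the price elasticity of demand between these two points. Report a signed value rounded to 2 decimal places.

%ΔQ = (13620 − 15450) / [(15450 + 13620)/2] = -1830/14535 = -0.125902…
%ΔP = (1.71 − 1.57) / [(1.57 + 1.71)/2] = 0.14/1.64 = 0.085365…
Arc Ed = %ΔQ / %ΔP = (-1830/14535) / (0.14/1.64) = -1.4748…

-1.47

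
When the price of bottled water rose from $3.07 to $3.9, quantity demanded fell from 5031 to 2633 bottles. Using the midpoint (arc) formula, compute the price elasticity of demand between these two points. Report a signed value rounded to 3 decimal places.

%ΔQ = (2633 − 5031) / [(5031 + 2633)/2] = -2398/3832 = -0.625782…
%ΔP = (3.9 − 3.07) / [(3.07 + 3.9)/2] = 0.83/3.485 = 0.238163…
Arc Ed = %ΔQ / %ΔP = (-2398/3832) / (0.83/3.485) = -2.62753…

-2.628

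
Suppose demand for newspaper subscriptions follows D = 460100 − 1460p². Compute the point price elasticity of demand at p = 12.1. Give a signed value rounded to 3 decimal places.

-1.735

dD/dp = −2·1460·p = -35332. At p = 12.1, D = 246341.4.
Ed = (dD/dp)·(p/D) = (-35332) × (12.1/246341.4) = -1.73546…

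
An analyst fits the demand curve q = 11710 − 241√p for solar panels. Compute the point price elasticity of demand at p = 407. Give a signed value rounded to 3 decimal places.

-0.355

dq/dp = −241/(2√p) = -5.97296. At p = 407, q = 6848.01.
Ed = (dq/dp)·(p/q) = (-5.97296) × (407/6848.01) = -0.35499…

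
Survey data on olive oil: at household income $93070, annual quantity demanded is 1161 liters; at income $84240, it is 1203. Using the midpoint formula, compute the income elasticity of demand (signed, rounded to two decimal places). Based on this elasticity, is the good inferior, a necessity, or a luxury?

%ΔQ = (1203 − 1161)/[( 1161 + 1203)/2] = 42/1182 = 0.035532…
%ΔIncome = (84240 − 93070)/[( 93070 + 84240)/2] = -8830/88655 = -0.099599…
E_income = (42/1182) / (-8830/88655) = -0.3567…
E_income < 0 ⇒ inferior good.

-0.36; inferior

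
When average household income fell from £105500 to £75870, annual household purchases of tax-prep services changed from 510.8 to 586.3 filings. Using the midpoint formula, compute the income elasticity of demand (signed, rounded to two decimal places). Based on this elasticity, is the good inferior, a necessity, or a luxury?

%ΔQ = (586.3 − 510.8)/[( 510.8 + 586.3)/2] = 75.5/548.55 = 0.137635…
%ΔIncome = (75870 − 105500)/[( 105500 + 75870)/2] = -29630/90685 = -0.326735…
E_income = (75.5/548.55) / (-29630/90685) = -0.4212…
E_income < 0 ⇒ inferior good.

-0.42; inferior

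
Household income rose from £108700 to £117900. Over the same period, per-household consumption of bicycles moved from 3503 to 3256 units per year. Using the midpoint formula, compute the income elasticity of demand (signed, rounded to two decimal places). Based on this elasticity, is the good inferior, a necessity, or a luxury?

-0.90; inferior

%ΔQ = (3256 − 3503)/[( 3503 + 3256)/2] = -247/3379.5 = -0.073087…
%ΔIncome = (117900 − 108700)/[( 108700 + 117900)/2] = 9200/113300 = 0.081200…
E_income = (-247/3379.5) / (9200/113300) = -0.9000…
E_income < 0 ⇒ inferior good.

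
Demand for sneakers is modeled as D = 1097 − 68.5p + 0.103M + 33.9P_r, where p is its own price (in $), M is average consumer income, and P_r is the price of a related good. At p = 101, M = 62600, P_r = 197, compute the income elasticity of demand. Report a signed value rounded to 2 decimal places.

0.88

At the given values, D = 1097 − 68.5(101) + 0.103(62600) + 33.9(197) = 7304.6.
∂D/∂M = 0.103.
E = (0.103) × (62600/7304.6) = 0.8827…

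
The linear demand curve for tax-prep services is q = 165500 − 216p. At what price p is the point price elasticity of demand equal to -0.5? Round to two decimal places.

Ed = −216p/(165500 − 216p). Set this equal to -0.5:
216p = 0.5·(165500 − 216p) ⇒ 216p(1 + 0.5) = 0.5·165500
p = 0.5·165500 / (216·1.5) = 255.4012…

255.40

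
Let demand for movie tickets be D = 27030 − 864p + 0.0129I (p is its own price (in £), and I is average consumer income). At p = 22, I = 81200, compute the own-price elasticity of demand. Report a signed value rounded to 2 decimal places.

At the given values, D = 27030 − 864(22) + 0.0129(81200) = 9069.48.
∂D/∂p = −864.
E = (-864) × (22/9069.48) = -2.0958…

-2.10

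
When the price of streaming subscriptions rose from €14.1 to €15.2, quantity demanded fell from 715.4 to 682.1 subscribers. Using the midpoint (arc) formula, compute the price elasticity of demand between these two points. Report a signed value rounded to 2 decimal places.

-0.63

%ΔQ = (682.1 − 715.4) / [(715.4 + 682.1)/2] = -33.3/698.75 = -0.047656…
%ΔP = (15.2 − 14.1) / [(14.1 + 15.2)/2] = 1.1/14.65 = 0.075085…
Arc Ed = %ΔQ / %ΔP = (-33.3/698.75) / (1.1/14.65) = -0.6346…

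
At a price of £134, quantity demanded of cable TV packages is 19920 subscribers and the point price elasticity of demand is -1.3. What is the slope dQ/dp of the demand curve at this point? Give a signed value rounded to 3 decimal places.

-193.254

Ed = (dQ/dp)·(p/Q) ⇒ dQ/dp = Ed·Q/p = (-1.3)·19920/134 = -193.25373…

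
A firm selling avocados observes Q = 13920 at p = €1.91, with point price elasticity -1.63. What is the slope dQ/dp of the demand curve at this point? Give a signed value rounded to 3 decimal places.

-11879.372

Ed = (dQ/dp)·(p/Q) ⇒ dQ/dp = Ed·Q/p = (-1.63)·13920/1.91 = -11879.37172…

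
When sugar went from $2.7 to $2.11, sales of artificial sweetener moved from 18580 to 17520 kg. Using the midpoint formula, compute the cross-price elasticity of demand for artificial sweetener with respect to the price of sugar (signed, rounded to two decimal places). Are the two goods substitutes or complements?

%ΔQ_{artificial sweetener} = (17520 − 18580)/avg = -1060/18050 = -0.058725…
%ΔP_{sugar} = (2.11 − 2.7)/avg = -0.59/2.405 = -0.245322…
E_cross = (-1060/18050) / (-0.59/2.405) = 0.2393…
E_cross > 0 ⇒ the goods are substitutes.

0.24; substitutes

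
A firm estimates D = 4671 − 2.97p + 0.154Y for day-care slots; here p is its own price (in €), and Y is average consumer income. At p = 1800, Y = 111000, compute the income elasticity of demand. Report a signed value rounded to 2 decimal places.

1.04

At the given values, D = 4671 − 2.97(1800) + 0.154(111000) = 16419.
∂D/∂Y = 0.154.
E = (0.154) × (111000/16419) = 1.0411…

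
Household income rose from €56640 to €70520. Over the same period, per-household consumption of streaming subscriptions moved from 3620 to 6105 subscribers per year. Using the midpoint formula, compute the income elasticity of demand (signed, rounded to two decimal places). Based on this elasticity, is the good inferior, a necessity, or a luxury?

2.34; luxury

%ΔQ = (6105 − 3620)/[( 3620 + 6105)/2] = 2485/4862.5 = 0.511053…
%ΔIncome = (70520 − 56640)/[( 56640 + 70520)/2] = 13880/63580 = 0.218307…
E_income = (2485/4862.5) / (13880/63580) = 2.3409…
E_income > 1 ⇒ normal good, luxury.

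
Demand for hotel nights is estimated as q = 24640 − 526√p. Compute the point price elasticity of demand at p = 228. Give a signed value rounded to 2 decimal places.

-0.24

dq/dp = −526/(2√p) = -17.4176. At p = 228, q = 16697.6.
Ed = (dq/dp)·(p/q) = (-17.4176) × (228/16697.6) = -0.2378…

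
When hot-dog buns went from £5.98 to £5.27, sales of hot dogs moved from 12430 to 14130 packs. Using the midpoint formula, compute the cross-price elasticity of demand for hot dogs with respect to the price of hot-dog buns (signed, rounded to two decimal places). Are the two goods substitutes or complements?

%ΔQ_{hot dogs} = (14130 − 12430)/avg = 1700/13280 = 0.128012…
%ΔP_{hot-dog buns} = (5.27 − 5.98)/avg = -0.71/5.625 = -0.126222…
E_cross = (1700/13280) / (-0.71/5.625) = -1.0141…
E_cross < 0 ⇒ the goods are complements.

-1.01; complements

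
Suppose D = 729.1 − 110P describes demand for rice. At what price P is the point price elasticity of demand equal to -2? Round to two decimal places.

4.42

Ed = −110P/(729.1 − 110P). Set this equal to -2:
110P = 2·(729.1 − 110P) ⇒ 110P(1 + 2) = 2·729.1
P = 2·729.1 / (110·3) = 4.4187…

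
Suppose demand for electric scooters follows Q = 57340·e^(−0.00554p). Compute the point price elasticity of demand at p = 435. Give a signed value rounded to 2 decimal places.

-2.41

dQ/dp = −0.00554·Q = -28.5339. At p = 435, Q = 5150.52.
Ed = (dQ/dp)·(p/Q) = (-28.5339) × (435/5150.52) = -2.4099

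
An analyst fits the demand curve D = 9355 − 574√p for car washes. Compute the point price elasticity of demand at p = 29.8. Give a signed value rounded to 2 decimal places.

-0.25

dD/dp = −574/(2√p) = -52.5743. At p = 29.8, D = 6221.57.
Ed = (dD/dp)·(p/D) = (-52.5743) × (29.8/6221.57) = -0.2518…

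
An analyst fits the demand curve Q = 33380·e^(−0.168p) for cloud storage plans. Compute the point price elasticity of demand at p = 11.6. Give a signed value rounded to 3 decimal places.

-1.949

dQ/dp = −0.168·Q = -798.808. At p = 11.6, Q = 4754.81.
Ed = (dQ/dp)·(p/Q) = (-798.808) × (11.6/4754.81) = -1.9488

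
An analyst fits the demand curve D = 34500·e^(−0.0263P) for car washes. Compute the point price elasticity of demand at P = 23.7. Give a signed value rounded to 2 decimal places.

dD/dP = −0.0263·D = -486.491. At P = 23.7, D = 18497.8.
Ed = (dD/dP)·(P/D) = (-486.491) × (23.7/18497.8) = -0.6233…

-0.62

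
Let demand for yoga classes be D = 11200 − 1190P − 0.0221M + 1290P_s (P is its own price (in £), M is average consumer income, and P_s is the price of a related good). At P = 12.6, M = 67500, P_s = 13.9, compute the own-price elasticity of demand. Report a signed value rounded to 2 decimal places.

-1.19

At the given values, D = 11200 − 1190(12.6) − 0.0221(67500) + 1290(13.9) = 12645.25.
∂D/∂P = −1190.
E = (-1190) × (12.6/12645.25) = -1.1857…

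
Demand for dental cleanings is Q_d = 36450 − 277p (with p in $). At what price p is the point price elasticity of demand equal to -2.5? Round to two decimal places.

Ed = −277p/(36450 − 277p). Set this equal to -2.5:
277p = 2.5·(36450 − 277p) ⇒ 277p(1 + 2.5) = 2.5·36450
p = 2.5·36450 / (277·3.5) = 93.9917…

93.99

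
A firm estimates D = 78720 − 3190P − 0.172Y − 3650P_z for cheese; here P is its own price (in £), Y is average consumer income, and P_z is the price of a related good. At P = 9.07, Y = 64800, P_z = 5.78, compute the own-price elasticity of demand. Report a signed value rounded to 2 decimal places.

-1.65

At the given values, D = 78720 − 3190(9.07) − 0.172(64800) − 3650(5.78) = 17544.1.
∂D/∂P = −3190.
E = (-3190) × (9.07/17544.1) = -1.6491…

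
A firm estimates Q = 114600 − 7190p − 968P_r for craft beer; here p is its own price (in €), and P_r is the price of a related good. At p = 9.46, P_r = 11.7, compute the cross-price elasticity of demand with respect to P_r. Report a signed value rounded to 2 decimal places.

-0.32

At the given values, Q = 114600 − 7190(9.46) − 968(11.7) = 35257.
∂Q/∂P_r = -968.
E = (-968) × (11.7/35257) = -0.3212…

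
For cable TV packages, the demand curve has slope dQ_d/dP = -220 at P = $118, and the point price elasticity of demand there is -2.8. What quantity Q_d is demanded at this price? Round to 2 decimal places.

9271.43

Ed = (dQ_d/dP)·(P/Q_d) ⇒ Q_d = (dQ_d/dP)·P/Ed = (-220)·118/(-2.8) = 9271.4285…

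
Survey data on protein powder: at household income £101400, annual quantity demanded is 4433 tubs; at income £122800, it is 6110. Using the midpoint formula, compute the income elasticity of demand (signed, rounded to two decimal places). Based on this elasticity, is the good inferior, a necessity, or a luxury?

%ΔQ = (6110 − 4433)/[( 4433 + 6110)/2] = 1677/5271.5 = 0.318125…
%ΔIncome = (122800 − 101400)/[( 101400 + 122800)/2] = 21400/112100 = 0.190900…
E_income = (1677/5271.5) / (21400/112100) = 1.6664…
E_income > 1 ⇒ normal good, luxury.

1.67; luxury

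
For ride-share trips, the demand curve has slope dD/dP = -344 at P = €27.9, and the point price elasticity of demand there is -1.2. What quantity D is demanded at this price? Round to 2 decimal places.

7998.00

Ed = (dD/dP)·(P/D) ⇒ D = (dD/dP)·P/Ed = (-344)·27.9/(-1.2) = 7998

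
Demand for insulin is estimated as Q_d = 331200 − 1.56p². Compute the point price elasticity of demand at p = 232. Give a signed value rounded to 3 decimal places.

dQ_d/dp = −2·1.56·p = -723.84. At p = 232, Q_d = 247234.56.
Ed = (dQ_d/dp)·(p/Q_d) = (-723.84) × (232/247234.56) = -0.67923…

-0.679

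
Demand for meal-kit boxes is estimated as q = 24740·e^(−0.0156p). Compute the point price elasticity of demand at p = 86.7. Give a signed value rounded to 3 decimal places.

-1.353

dq/dp = −0.0156·q = -99.8004. At p = 86.7, q = 6397.46.
Ed = (dq/dp)·(p/q) = (-99.8004) × (86.7/6397.46) = -1.35252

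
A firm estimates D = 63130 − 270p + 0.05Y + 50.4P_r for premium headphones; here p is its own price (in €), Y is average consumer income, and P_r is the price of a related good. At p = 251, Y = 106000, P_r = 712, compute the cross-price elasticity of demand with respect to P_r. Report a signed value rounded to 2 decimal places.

At the given values, D = 63130 − 270(251) + 0.05(106000) + 50.4(712) = 36544.8.
∂D/∂P_r = 50.4.
E = (50.4) × (712/36544.8) = 0.9819…

0.98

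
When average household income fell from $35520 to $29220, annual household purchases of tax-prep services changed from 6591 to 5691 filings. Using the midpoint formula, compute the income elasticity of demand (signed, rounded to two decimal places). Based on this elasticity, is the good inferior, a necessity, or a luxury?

%ΔQ = (5691 − 6591)/[( 6591 + 5691)/2] = -900/6141 = -0.146555…
%ΔIncome = (29220 − 35520)/[( 35520 + 29220)/2] = -6300/32370 = -0.194624…
E_income = (-900/6141) / (-6300/32370) = 0.7530…
0 < E_income < 1 ⇒ normal good, necessity.

0.75; necessity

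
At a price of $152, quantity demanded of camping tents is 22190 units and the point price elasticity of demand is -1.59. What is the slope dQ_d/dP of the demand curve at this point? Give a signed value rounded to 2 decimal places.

Ed = (dQ_d/dP)·(P/Q_d) ⇒ dQ_d/dP = Ed·Q_d/P = (-1.59)·22190/152 = -232.1190…

-232.12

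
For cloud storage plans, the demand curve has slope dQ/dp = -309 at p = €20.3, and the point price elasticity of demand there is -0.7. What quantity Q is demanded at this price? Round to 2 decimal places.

8961.00

Ed = (dQ/dp)·(p/Q) ⇒ Q = (dQ/dp)·p/Ed = (-309)·20.3/(-0.7) = 8961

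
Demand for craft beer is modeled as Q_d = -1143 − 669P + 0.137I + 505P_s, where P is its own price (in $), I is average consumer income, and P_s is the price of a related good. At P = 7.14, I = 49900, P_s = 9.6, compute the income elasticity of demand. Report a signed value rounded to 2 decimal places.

1.19

At the given values, Q_d = -1143 − 669(7.14) + 0.137(49900) + 505(9.6) = 5764.64.
∂Q_d/∂I = 0.137.
E = (0.137) × (49900/5764.64) = 1.1859…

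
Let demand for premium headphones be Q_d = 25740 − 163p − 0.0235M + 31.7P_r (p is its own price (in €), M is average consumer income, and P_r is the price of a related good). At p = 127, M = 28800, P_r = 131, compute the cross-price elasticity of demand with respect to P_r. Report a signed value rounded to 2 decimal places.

At the given values, Q_d = 25740 − 163(127) − 0.0235(28800) + 31.7(131) = 8514.9.
∂Q_d/∂P_r = 31.7.
E = (31.7) × (131/8514.9) = 0.4876…

0.49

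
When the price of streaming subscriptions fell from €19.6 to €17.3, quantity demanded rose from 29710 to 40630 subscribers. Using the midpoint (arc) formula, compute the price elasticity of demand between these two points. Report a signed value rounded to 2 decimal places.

%ΔQ = (40630 − 29710) / [(29710 + 40630)/2] = 10920/35170 = 0.310491…
%ΔP = (17.3 − 19.6) / [(19.6 + 17.3)/2] = -2.3/18.45 = -0.124661…
Arc Ed = %ΔQ / %ΔP = (10920/35170) / (-2.3/18.45) = -2.4906…

-2.49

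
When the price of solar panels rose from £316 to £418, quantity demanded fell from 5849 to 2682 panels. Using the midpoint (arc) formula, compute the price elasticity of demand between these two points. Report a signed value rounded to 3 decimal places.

%ΔQ = (2682 − 5849) / [(5849 + 2682)/2] = -3167/4265.5 = -0.742468…
%ΔP = (418 − 316) / [(316 + 418)/2] = 102/367 = 0.277929…
Arc Ed = %ΔQ / %ΔP = (-3167/4265.5) / (102/367) = -2.67143…

-2.671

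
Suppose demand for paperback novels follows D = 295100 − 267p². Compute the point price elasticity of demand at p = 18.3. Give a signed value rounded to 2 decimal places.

dD/dp = −2·267·p = -9772.2. At p = 18.3, D = 205684.37.
Ed = (dD/dp)·(p/D) = (-9772.2) × (18.3/205684.37) = -0.8694…

-0.87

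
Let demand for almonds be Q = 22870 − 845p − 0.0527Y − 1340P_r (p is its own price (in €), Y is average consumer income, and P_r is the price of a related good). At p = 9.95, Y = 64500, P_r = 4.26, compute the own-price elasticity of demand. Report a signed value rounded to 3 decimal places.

At the given values, Q = 22870 − 845(9.95) − 0.0527(64500) − 1340(4.26) = 5354.7.
∂Q/∂p = −845.
E = (-845) × (9.95/5354.7) = -1.57016…

-1.570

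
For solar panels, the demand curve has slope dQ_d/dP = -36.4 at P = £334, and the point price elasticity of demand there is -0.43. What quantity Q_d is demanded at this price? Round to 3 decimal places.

Ed = (dQ_d/dP)·(P/Q_d) ⇒ Q_d = (dQ_d/dP)·P/Ed = (-36.4)·334/(-0.43) = 28273.48837…

28273.488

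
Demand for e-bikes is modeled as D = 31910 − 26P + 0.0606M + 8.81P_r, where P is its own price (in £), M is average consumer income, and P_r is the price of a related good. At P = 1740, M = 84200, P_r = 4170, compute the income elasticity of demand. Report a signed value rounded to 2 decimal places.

At the given values, D = 31910 − 26(1740) + 0.0606(84200) + 8.81(4170) = 28510.22.
∂D/∂M = 0.0606.
E = (0.0606) × (84200/28510.22) = 0.1789…

0.18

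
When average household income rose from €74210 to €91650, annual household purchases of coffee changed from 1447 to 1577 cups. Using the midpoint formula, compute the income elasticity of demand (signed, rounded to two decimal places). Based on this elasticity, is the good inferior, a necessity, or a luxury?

0.41; necessity

%ΔQ = (1577 − 1447)/[( 1447 + 1577)/2] = 130/1512 = 0.085978…
%ΔIncome = (91650 − 74210)/[( 74210 + 91650)/2] = 17440/82930 = 0.210297…
E_income = (130/1512) / (17440/82930) = 0.4088…
0 < E_income < 1 ⇒ normal good, necessity.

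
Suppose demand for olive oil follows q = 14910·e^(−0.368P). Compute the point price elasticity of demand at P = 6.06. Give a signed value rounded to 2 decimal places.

-2.23

dq/dP = −0.368·q = -589.948. At P = 6.06, q = 1603.12.
Ed = (dq/dP)·(P/q) = (-589.948) × (6.06/1603.12) = -2.2300…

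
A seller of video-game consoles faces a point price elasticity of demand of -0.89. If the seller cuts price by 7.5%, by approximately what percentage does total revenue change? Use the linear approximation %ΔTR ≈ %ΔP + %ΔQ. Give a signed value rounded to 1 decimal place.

%ΔQ ≈ Ed × %ΔP = (-0.89) × (-7.5%) = +6.6750%
%ΔTR ≈ %ΔP + %ΔQ = (-7.5%) + (+6.6750%) = -0.8250%

-0.8%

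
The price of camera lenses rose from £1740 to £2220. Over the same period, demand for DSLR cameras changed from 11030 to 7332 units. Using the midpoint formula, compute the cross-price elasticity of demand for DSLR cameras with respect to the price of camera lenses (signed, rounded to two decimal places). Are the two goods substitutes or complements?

%ΔQ_{DSLR cameras} = (7332 − 11030)/avg = -3698/9181 = -0.402788…
%ΔP_{camera lenses} = (2220 − 1740)/avg = 480/1980 = 0.242424…
E_cross = (-3698/9181) / (480/1980) = -1.6615…
E_cross < 0 ⇒ the goods are complements.

-1.66; complements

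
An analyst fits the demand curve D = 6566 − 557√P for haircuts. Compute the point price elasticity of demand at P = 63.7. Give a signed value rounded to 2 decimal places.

-1.05

dD/dP = −557/(2√P) = -34.8944. At P = 63.7, D = 2120.46.
Ed = (dD/dP)·(P/D) = (-34.8944) × (63.7/2120.46) = -1.0482…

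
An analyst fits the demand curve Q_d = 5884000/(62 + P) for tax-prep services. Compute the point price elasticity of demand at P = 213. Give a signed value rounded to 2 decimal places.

dQ_d/dP = −5884000/(62 + P)² = -77.805. At P = 213, Q_d = 21396.4.
Ed = (dQ_d/dP)·(P/Q_d) = (-77.805) × (213/21396.4) = -0.7745…

-0.77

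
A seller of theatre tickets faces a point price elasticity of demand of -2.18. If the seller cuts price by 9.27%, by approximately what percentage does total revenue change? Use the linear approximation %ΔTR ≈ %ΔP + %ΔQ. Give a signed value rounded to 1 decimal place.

+10.9%

%ΔQ ≈ Ed × %ΔP = (-2.18) × (-9.27%) = +20.2086%
%ΔTR ≈ %ΔP + %ΔQ = (-9.27%) + (+20.2086%) = +10.9386%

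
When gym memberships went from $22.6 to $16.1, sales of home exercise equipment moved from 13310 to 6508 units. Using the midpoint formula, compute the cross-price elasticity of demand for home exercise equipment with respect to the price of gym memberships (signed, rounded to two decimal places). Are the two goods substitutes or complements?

%ΔQ_{home exercise equipment} = (6508 − 13310)/avg = -6802/9909 = -0.686446…
%ΔP_{gym memberships} = (16.1 − 22.6)/avg = -6.5/19.35 = -0.335917…
E_cross = (-6802/9909) / (-6.5/19.35) = 2.0434…
E_cross > 0 ⇒ the goods are substitutes.

2.04; substitutes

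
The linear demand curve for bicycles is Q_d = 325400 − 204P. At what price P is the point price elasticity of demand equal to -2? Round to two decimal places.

1063.40

Ed = −204P/(325400 − 204P). Set this equal to -2:
204P = 2·(325400 − 204P) ⇒ 204P(1 + 2) = 2·325400
P = 2·325400 / (204·3) = 1063.3986…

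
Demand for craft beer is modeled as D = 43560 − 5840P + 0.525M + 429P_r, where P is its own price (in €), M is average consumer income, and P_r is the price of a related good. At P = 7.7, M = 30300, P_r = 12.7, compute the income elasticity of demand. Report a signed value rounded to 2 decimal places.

At the given values, D = 43560 − 5840(7.7) + 0.525(30300) + 429(12.7) = 19947.8.
∂D/∂M = 0.525.
E = (0.525) × (30300/19947.8) = 0.7974…

0.80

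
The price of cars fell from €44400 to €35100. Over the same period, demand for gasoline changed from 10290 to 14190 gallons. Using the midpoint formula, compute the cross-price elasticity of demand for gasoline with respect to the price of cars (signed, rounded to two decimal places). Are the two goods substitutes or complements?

%ΔQ_{gasoline} = (14190 − 10290)/avg = 3900/12240 = 0.318627…
%ΔP_{cars} = (35100 − 44400)/avg = -9300/39750 = -0.233962…
E_cross = (3900/12240) / (-9300/39750) = -1.3618…
E_cross < 0 ⇒ the goods are complements.

-1.36; complements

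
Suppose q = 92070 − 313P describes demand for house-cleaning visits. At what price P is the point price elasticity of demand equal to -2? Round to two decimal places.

Ed = −313P/(92070 − 313P). Set this equal to -2:
313P = 2·(92070 − 313P) ⇒ 313P(1 + 2) = 2·92070
P = 2·92070 / (313·3) = 196.1022…

196.10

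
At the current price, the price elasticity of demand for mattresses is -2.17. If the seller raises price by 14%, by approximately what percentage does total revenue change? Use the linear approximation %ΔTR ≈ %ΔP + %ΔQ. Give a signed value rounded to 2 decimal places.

%ΔQ ≈ Ed × %ΔP = (-2.17) × (+14%) = -30.3800%
%ΔTR ≈ %ΔP + %ΔQ = (+14%) + (-30.3800%) = -16.3800%

-16.38%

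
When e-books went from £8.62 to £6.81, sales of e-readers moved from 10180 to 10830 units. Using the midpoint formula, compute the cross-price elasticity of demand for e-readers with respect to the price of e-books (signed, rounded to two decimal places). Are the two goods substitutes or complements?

-0.26; complements

%ΔQ_{e-readers} = (10830 − 10180)/avg = 650/10505 = 0.061875…
%ΔP_{e-books} = (6.81 − 8.62)/avg = -1.81/7.715 = -0.234607…
E_cross = (650/10505) / (-1.81/7.715) = -0.2637…
E_cross < 0 ⇒ the goods are complements.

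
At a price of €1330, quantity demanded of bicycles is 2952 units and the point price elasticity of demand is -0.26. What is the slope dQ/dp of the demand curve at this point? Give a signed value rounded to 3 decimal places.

Ed = (dQ/dp)·(p/Q) ⇒ dQ/dp = Ed·Q/p = (-0.26)·2952/1330 = -0.57708…

-0.577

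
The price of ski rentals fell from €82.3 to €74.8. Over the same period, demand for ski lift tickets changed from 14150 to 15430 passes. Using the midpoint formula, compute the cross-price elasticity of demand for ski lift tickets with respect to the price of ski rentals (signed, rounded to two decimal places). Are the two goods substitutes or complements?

%ΔQ_{ski lift tickets} = (15430 − 14150)/avg = 1280/14790 = 0.086544…
%ΔP_{ski rentals} = (74.8 − 82.3)/avg = -7.5/78.55 = -0.095480…
E_cross = (1280/14790) / (-7.5/78.55) = -0.9064…
E_cross < 0 ⇒ the goods are complements.

-0.91; complements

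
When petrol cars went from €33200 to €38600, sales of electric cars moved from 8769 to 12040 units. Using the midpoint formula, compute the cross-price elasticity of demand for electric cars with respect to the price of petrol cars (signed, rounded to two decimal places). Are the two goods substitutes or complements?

2.09; substitutes

%ΔQ_{electric cars} = (12040 − 8769)/avg = 3271/10404.5 = 0.314383…
%ΔP_{petrol cars} = (38600 − 33200)/avg = 5400/35900 = 0.150417…
E_cross = (3271/10404.5) / (5400/35900) = 2.0900…
E_cross > 0 ⇒ the goods are substitutes.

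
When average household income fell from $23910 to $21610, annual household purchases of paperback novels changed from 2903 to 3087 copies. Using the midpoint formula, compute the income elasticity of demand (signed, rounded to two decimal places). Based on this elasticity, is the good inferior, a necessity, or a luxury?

-0.61; inferior

%ΔQ = (3087 − 2903)/[( 2903 + 3087)/2] = 184/2995 = 0.061435…
%ΔIncome = (21610 − 23910)/[( 23910 + 21610)/2] = -2300/22760 = -0.101054…
E_income = (184/2995) / (-2300/22760) = -0.6079…
E_income < 0 ⇒ inferior good.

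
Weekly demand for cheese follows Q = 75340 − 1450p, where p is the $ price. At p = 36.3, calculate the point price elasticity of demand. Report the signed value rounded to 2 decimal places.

dQ/dp = −1450. At p = 36.3, Q = 75340 − 1450(36.3) = 22705.
Ed = (dQ/dp)·(p/Q) = −1450 × (36.3/22705) = -2.3182…

-2.32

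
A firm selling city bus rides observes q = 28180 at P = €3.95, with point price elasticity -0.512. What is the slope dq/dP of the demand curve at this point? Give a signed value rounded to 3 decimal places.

-3652.699

Ed = (dq/dP)·(P/q) ⇒ dq/dP = Ed·q/P = (-0.512)·28180/3.95 = -3652.69873…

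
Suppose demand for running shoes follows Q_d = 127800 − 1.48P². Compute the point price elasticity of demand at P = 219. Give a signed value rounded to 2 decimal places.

dQ_d/dP = −2·1.48·P = -648.24. At P = 219, Q_d = 56817.72.
Ed = (dQ_d/dP)·(P/Q_d) = (-648.24) × (219/56817.72) = -2.4985…

-2.50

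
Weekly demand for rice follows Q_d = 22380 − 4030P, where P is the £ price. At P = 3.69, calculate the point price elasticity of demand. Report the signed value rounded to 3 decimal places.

-1.980

dQ_d/dP = −4030. At P = 3.69, Q_d = 22380 − 4030(3.69) = 7509.3.
Ed = (dQ_d/dP)·(P/Q_d) = −4030 × (3.69/7509.3) = -1.98030…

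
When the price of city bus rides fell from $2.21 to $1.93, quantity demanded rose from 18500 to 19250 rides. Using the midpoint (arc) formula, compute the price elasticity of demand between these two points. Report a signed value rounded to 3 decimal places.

%ΔQ = (19250 − 18500) / [(18500 + 19250)/2] = 750/18875 = 0.039735…
%ΔP = (1.93 − 2.21) / [(2.21 + 1.93)/2] = -0.28/2.07 = -0.135265…
Arc Ed = %ΔQ / %ΔP = (750/18875) / (-0.28/2.07) = -0.29375…

-0.294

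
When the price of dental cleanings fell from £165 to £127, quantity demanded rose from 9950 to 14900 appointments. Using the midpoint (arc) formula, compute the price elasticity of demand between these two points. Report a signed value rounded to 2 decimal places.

%ΔQ = (14900 − 9950) / [(9950 + 14900)/2] = 4950/12425 = 0.398390…
%ΔP = (127 − 165) / [(165 + 127)/2] = -38/146 = -0.260273…
Arc Ed = %ΔQ / %ΔP = (4950/12425) / (-38/146) = -1.5306…

-1.53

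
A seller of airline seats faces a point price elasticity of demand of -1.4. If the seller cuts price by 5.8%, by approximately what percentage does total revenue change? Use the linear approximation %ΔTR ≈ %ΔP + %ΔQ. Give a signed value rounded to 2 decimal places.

%ΔQ ≈ Ed × %ΔP = (-1.4) × (-5.8%) = +8.1200%
%ΔTR ≈ %ΔP + %ΔQ = (-5.8%) + (+8.1200%) = +2.3200%

+2.32%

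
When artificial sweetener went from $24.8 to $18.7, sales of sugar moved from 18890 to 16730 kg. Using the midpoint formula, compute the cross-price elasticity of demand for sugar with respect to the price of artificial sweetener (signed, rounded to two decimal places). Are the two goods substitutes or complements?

%ΔQ_{sugar} = (16730 − 18890)/avg = -2160/17810 = -0.121280…
%ΔP_{artificial sweetener} = (18.7 − 24.8)/avg = -6.1/21.75 = -0.280459…
E_cross = (-2160/17810) / (-6.1/21.75) = 0.4324…
E_cross > 0 ⇒ the goods are substitutes.

0.43; substitutes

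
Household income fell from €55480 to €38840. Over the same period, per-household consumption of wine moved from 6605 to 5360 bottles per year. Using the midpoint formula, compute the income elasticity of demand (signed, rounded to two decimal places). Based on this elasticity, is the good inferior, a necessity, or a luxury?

%ΔQ = (5360 − 6605)/[( 6605 + 5360)/2] = -1245/5982.5 = -0.208106…
%ΔIncome = (38840 − 55480)/[( 55480 + 38840)/2] = -16640/47160 = -0.352841…
E_income = (-1245/5982.5) / (-16640/47160) = 0.5898…
0 < E_income < 1 ⇒ normal good, necessity.

0.59; necessity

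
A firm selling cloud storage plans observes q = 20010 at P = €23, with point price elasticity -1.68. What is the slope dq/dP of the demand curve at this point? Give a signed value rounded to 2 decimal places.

Ed = (dq/dP)·(P/q) ⇒ dq/dP = Ed·q/P = (-1.68)·20010/23 = -1461.6

-1461.60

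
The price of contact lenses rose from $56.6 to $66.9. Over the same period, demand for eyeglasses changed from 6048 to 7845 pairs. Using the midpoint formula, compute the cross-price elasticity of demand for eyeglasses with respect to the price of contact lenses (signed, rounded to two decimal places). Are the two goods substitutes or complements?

1.55; substitutes

%ΔQ_{eyeglasses} = (7845 − 6048)/avg = 1797/6946.5 = 0.258691…
%ΔP_{contact lenses} = (66.9 − 56.6)/avg = 10.3/61.75 = 0.166801…
E_cross = (1797/6946.5) / (10.3/61.75) = 1.5508…
E_cross > 0 ⇒ the goods are substitutes.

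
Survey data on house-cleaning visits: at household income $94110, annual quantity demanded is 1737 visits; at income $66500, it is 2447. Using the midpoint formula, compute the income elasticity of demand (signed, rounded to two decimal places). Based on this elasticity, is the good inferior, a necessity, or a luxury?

-0.99; inferior

%ΔQ = (2447 − 1737)/[( 1737 + 2447)/2] = 710/2092 = 0.339388…
%ΔIncome = (66500 − 94110)/[( 94110 + 66500)/2] = -27610/80305 = -0.343814…
E_income = (710/2092) / (-27610/80305) = -0.9871…
E_income < 0 ⇒ inferior good.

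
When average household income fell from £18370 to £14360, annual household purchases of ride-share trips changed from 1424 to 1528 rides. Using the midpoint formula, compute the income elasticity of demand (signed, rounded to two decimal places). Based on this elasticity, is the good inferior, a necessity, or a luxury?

%ΔQ = (1528 − 1424)/[( 1424 + 1528)/2] = 104/1476 = 0.070460…
%ΔIncome = (14360 − 18370)/[( 18370 + 14360)/2] = -4010/16365 = -0.245035…
E_income = (104/1476) / (-4010/16365) = -0.2875…
E_income < 0 ⇒ inferior good.

-0.29; inferior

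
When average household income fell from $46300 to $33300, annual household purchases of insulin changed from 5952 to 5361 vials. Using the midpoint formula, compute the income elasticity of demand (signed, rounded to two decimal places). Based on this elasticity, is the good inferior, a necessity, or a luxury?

0.32; necessity

%ΔQ = (5361 − 5952)/[( 5952 + 5361)/2] = -591/5656.5 = -0.104481…
%ΔIncome = (33300 − 46300)/[( 46300 + 33300)/2] = -13000/39800 = -0.326633…
E_income = (-591/5656.5) / (-13000/39800) = 0.3198…
0 < E_income < 1 ⇒ normal good, necessity.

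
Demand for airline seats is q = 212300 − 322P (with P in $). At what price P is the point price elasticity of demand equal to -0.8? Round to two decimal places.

293.03

Ed = −322P/(212300 − 322P). Set this equal to -0.8:
322P = 0.8·(212300 − 322P) ⇒ 322P(1 + 0.8) = 0.8·212300
P = 0.8·212300 / (322·1.8) = 293.0296…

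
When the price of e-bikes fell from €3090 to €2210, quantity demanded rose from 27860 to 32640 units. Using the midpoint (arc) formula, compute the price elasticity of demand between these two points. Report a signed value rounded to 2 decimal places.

%ΔQ = (32640 − 27860) / [(27860 + 32640)/2] = 4780/30250 = 0.158016…
%ΔP = (2210 − 3090) / [(3090 + 2210)/2] = -880/2650 = -0.332075…
Arc Ed = %ΔQ / %ΔP = (4780/30250) / (-880/2650) = -0.4758…

-0.48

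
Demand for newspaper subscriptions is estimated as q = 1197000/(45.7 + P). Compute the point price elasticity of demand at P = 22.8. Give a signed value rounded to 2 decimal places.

-0.33

dq/dP = −1197000/(45.7 + P)² = -255.101. At P = 22.8, q = 17474.5.
Ed = (dq/dP)·(P/q) = (-255.101) × (22.8/17474.5) = -0.3328…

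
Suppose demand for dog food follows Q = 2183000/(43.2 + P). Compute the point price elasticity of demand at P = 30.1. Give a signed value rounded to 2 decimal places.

-0.41

dQ/dP = −2183000/(43.2 + P)² = -406.299. At P = 30.1, Q = 29781.7.
Ed = (dQ/dP)·(P/Q) = (-406.299) × (30.1/29781.7) = -0.4106…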